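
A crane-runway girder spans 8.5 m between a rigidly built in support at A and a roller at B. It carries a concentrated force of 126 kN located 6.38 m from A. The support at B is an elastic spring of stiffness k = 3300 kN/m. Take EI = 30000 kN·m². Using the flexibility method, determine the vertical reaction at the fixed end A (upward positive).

R_A = 49.56 kN

Remove the prop at B; the released (primary) structure is a cantilever built in at A.
Primary-structure tip deflection at B by superposition:
  point load 126 at a = 6.38: Pa²(3L − a)/(6EI) = 16344/EI
Tip deflection under a unit load at B: L³/(3EI) = 204.7/EI.
With EI = 30000 kN·m²: δ_0 = 0.54479 m and δ_{BB} = 0.006824 m/kN.
Compatibility — the spring shortens by R_B/k under the reaction it provides: δ_0 − R_B·δ_{BB} = R_B/k. With 1/k = 0.000303 m/kN, R_B = δ_0 / (δ_{BB} + 1/k) = 0.54479 / (0.006824 + 0.000303) = 76.44 kN.
Vertical equilibrium: R_A = ΣP − R_B = 126 − 76.44 = 49.56 kN.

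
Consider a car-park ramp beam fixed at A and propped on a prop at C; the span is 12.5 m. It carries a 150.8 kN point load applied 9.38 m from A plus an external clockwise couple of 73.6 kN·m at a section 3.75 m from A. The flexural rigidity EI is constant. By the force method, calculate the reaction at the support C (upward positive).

R_C = 100 kN

Take the reaction at C as the redundant and release it; the primary structure is a cantilever fixed at A.
Downward deflection at the released point C due to the loads:
  point load 150.8 at a = 9.38: Pa²(3L − a)/(6EI) = 62183/EI
  clockwise couple 73.6 at a = 3.75: M₀a(2L − a)/(2EI) = 2932/EI
  δ_0 = 65115/EI
Tip deflection under a unit load at C: L³/(3EI) = 651/EI.
The prop prevents deflection at C: R_C = δ_0/δ_{CC} = 65115/651 = 100 kN.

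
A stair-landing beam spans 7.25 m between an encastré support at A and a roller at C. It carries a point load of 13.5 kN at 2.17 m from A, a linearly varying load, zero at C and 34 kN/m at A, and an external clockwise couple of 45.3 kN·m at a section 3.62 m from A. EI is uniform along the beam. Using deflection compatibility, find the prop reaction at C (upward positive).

Release the roller at C. Primary structure: cantilever fixed at A.
Deflection at C on the released cantilever, summing each load's contribution:
  point load 13.5 at a = 2.17: Pa²(3L − a)/(6EI) = 207.5/EI
  triangular load, peak 34 at the fixed end: w₀L⁴/(30EI) = 3131/EI
  clockwise couple 45.3 at a = 3.62: M₀a(2L − a)/(2EI) = 892.1/EI
  δ_0 = 4231/EI
Flexibility coefficient — unit upward force at C: δ_{CC} = L³/(3EI) = 127/EI.
Compatibility at C: δ_0 − R_C·δ_{CC} = 0, so R_C = 4231/127 = 33.31 kN.

R_C = 33.31 kN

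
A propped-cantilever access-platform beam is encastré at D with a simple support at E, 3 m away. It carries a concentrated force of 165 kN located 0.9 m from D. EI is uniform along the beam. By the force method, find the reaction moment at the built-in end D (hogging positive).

Release the roller at E. Primary structure: cantilever fixed at D.
Free-end deflection of the primary structure under the applied loading (downward +):
  point load 165 at a = 0.9: Pa²(3L − a)/(6EI) = 180.4/EI
Tip deflection under a unit load at E: L³/(3EI) = 9/EI.
The prop prevents deflection at E: R_E = δ_0/δ_{EE} = 180.4/9 = 20.05 kN.
Moment equilibrium about D: M_D = Σ(load moments about D) − R_E·L = 148.5 − 20.05×3 = 88.36 kN·m.

M_D = 88.36 kN·m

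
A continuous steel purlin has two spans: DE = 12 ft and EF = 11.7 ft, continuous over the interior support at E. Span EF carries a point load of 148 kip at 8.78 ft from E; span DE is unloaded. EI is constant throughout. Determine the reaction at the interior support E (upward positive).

R_E = 53.82 kip

Take M_E as the redundant. Released structure: two simple spans DE and EF with a hinge at E.
Rotations at E on the released spans (each span's end-slope, ×1/EI):
  span EF: point load 148 at a = 8.78: Pab(L + b)/(6LEI) = 790.2/EI
  relative rotation θ_0 = (0 + 790.2)/EI = 790.2/EI
A unit hogging moment at E produces rotation L₁/(3EI) + L₂/(3EI) = 7.9/EI.
Compatibility: M_E·(L₁+L₂)/(3EI) = θ_0, giving M_E = 100 kip·ft (hogging).
Span DE, ΣM about D with M_E applied at E: R_E^{DE}·12 = 0 + 100, so R_E^{DE} = 8.336 kip and R_D = 0 − 8.336 = -8.336 kip.
Span EF, ΣM about F: R_E^{EF}·11.7 = 432.2 + 100, so R_E^{EF} = 45.49 kip and R_F = 148 − 45.49 = 102.5 kip.
R_E = 8.336 + 45.49 = 53.82 kip.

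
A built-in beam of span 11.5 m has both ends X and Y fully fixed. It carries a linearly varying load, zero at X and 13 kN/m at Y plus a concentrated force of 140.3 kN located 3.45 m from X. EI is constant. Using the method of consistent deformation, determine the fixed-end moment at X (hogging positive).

M_X = 294.5 kN·m

Take the two fixed-end moments M_X, M_Y as redundants; the released structure is the simple span XY.
Simple-span end rotations at X and Y under the given loads:
  at X: triangular load, peak 13: 7w₀L³/(360EI) = 384.4/EI
  at Y: triangular load, peak 13: w₀L³/(45EI) = 439.4/EI
  at X: point load 140.3 at a = 3.45: Pab(L + b)/(6LEI) = 1104/EI
  at Y: point load 140.3 at a = 3.45: Pab(L + a)/(6LEI) = 844.2/EI
  θ_X0 = 1488/EI,  θ_Y0 = 1284/EI
Flexibility coefficients: a unit moment at one end gives L/(3EI) there and L/(6EI) at the far end, so f₁₁ = f₂₂ = 3.833/EI and f₁₂ = f₂₁ = 1.917/EI.
Compatibility — zero rotation at each built-in end:
  3.833 M_X + 1.917 M_Y = 1488
  1.917 M_X + 3.833 M_Y = 1284
Solving the pair gives M_X = 294.5 kN·m and M_Y = 187.6 kN·m (hogging).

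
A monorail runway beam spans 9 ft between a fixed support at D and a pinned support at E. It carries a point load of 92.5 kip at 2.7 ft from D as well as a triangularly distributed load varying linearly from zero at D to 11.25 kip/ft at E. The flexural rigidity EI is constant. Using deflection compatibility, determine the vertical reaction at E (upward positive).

R_E = 39.08 kip

Release the roller at E. Primary structure: cantilever fixed at D.
Primary-structure tip deflection at E by superposition:
  point load 92.5 at a = 2.7: Pa²(3L − a)/(6EI) = 2731/EI
  triangular load, peak 11.25 at the free end: 11w₀L⁴/(120EI) = 6766/EI
  δ_0 = 9497/EI
Tip deflection under a unit load at E: L³/(3EI) = 243/EI.
The prop prevents deflection at E: R_E = δ_0/δ_{EE} = 9497/243 = 39.08 kip.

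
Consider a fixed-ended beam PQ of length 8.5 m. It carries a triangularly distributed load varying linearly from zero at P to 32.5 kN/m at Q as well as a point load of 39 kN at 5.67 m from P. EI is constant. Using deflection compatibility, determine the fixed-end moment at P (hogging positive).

M_P = 102.8 kN·m

Release both end moments; the primary structure is a simply-supported span PQ with redundants M_P and M_Q.
End rotations of the released simple span under the applied load (×1/EI):
  at P: triangular load, peak 32.5: 7w₀L³/(360EI) = 388.1/EI
  at Q: triangular load, peak 32.5: w₀L³/(45EI) = 443.5/EI
  at P: point load 39 at a = 5.67: Pab(L + b)/(6LEI) = 139/EI
  at Q: point load 39 at a = 5.67: Pab(L + a)/(6LEI) = 173.9/EI
  θ_P0 = 527.1/EI,  θ_Q0 = 617.4/EI
Flexibility coefficients: a unit moment at one end gives L/(3EI) there and L/(6EI) at the far end, so f₁₁ = f₂₂ = 2.833/EI and f₁₂ = f₂₁ = 1.417/EI.
Compatibility — zero rotation at each built-in end:
  2.833 M_P + 1.417 M_Q = 527.1
  1.417 M_P + 2.833 M_Q = 617.4
Solving the pair gives M_P = 102.8 kN·m and M_Q = 166.5 kN·m (hogging).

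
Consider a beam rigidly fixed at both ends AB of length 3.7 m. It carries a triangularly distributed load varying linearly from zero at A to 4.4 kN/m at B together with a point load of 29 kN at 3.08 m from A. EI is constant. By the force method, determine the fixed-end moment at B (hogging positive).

Take the two fixed-end moments M_A, M_B as redundants; the released structure is the simple span AB.
Simple-span end rotations at A and B under the given loads:
  at A: triangular load, peak 4.4: 7w₀L³/(360EI) = 4.334/EI
  at B: triangular load, peak 4.4: w₀L³/(45EI) = 4.953/EI
  at A: point load 29 at a = 3.08: Pab(L + b)/(6LEI) = 10.78/EI
  at B: point load 29 at a = 3.08: Pab(L + a)/(6LEI) = 16.91/EI
  θ_A0 = 15.11/EI,  θ_B0 = 21.87/EI
Flexibility coefficients: a unit moment at one end gives L/(3EI) there and L/(6EI) at the far end, so f₁₁ = f₂₂ = 1.233/EI and f₁₂ = f₂₁ = 0.6167/EI.
Compatibility — zero rotation at each built-in end:
  1.233 M_A + 0.6167 M_B = 15.11
  0.6167 M_A + 1.233 M_B = 21.87
Solving the pair gives M_A = 4.516 kN·m and M_B = 15.47 kN·m (hogging).

M_B = 15.47 kN·m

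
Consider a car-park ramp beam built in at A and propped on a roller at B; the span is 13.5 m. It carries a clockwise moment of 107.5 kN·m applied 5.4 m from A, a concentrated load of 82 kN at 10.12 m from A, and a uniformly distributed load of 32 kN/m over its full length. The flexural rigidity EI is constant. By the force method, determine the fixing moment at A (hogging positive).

Release the roller at B. Primary structure: cantilever fixed at A.
Free-end deflection of the primary structure under the applied loading (downward +):
  clockwise couple 107.5 at a = 5.4: M₀a(2L − a)/(2EI) = 6269/EI
  point load 82 at a = 10.12: Pa²(3L − a)/(6EI) = 42522/EI
  UDL 32: wL⁴/(8EI) = 132860/EI
  δ_0 = 181651/EI
Flexibility coefficient — unit upward force at B: δ_{BB} = L³/(3EI) = 820.1/EI.
The prop prevents deflection at B: R_B = δ_0/δ_{BB} = 181651/820.1 = 221.5 kN.
Moment equilibrium about A: M_A = Σ(load moments about A) − R_B·L = 3853 − 221.5×13.5 = 863.2 kN·m.

M_A = 863.2 kN·m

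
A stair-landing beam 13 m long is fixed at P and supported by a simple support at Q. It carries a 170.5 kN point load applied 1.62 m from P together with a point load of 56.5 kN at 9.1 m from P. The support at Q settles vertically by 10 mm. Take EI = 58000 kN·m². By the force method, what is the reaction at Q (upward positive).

Choose R_Q as the redundant. The primary structure is the cantilever fixed at P.
Downward deflection at the released point Q due to the loads:
  point load 170.5 at a = 1.62: Pa²(3L − a)/(6EI) = 2788/EI
  point load 56.5 at a = 9.1: Pa²(3L − a)/(6EI) = 23316/EI
  δ_0 = 26104/EI
Flexibility coefficient — unit upward force at Q: δ_{QQ} = L³/(3EI) = 732.3/EI.
With EI = 58000 kN·m²: δ_0 = 0.45006 m and δ_{QQ} = 0.012626 m/kN.
Compatibility — the beam at Q must follow the support down by 0.01 m: δ_0 − R_Q·δ_{QQ} = 0.01, so R_Q = (0.45006 − 0.01)/0.012626 = 34.85 kN.

R_Q = 34.85 kN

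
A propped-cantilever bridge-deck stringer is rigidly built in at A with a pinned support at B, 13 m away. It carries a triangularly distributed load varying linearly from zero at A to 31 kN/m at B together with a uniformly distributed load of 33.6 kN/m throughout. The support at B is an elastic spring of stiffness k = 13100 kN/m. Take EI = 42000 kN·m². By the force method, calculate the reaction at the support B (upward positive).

R_B = 273.4 kN

Take the reaction at B as the redundant and release it; the primary structure is a cantilever fixed at A.
Downward deflection at the released point B due to the loads:
  triangular load, peak 31 at the free end: 11w₀L⁴/(120EI) = 81161/EI
  UDL 33.6: wL⁴/(8EI) = 119956/EI
  δ_0 = 201117/EI
Tip deflection under a unit load at B: L³/(3EI) = 732.3/EI.
With EI = 42000 kN·m²: δ_0 = 4.7885 m and δ_{BB} = 0.017437 m/kN.
Compatibility — the spring shortens by R_B/k under the reaction it provides: δ_0 − R_B·δ_{BB} = R_B/k. With 1/k = 0.000076 m/kN, R_B = δ_0 / (δ_{BB} + 1/k) = 4.7885 / (0.017437 + 0.000076) = 273.4 kN.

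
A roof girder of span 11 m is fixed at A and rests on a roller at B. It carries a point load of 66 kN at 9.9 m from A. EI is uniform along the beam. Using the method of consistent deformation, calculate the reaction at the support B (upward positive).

Remove the prop at B; the released (primary) structure is a cantilever built in at A.
Free-end deflection of the primary structure under the applied loading (downward +):
  point load 66 at a = 9.9: Pa²(3L − a)/(6EI) = 24904/EI
Flexibility coefficient — unit upward force at B: δ_{BB} = L³/(3EI) = 443.7/EI.
The prop prevents deflection at B: R_B = δ_0/δ_{BB} = 24904/443.7 = 56.13 kN.

R_B = 56.13 kN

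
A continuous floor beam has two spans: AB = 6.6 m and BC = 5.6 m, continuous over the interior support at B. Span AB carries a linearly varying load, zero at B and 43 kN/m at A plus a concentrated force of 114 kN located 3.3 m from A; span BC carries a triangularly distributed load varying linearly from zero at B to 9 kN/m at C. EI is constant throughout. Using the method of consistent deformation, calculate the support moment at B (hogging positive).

Take M_B as the redundant. Released structure: two simple spans AB and BC with a hinge at B.
Discontinuity in slope at B on the released structure — sum the simple-span end rotations:
  span AB: triangular load, peak 43: 7w₀L³/(360EI) = 240.4/EI
  span AB: point load 114 at a = 3.3: Pab(L + a)/(6LEI) = 310.4/EI
  span BC: triangular load, peak 9: 7w₀L³/(360EI) = 30.73/EI
  relative rotation θ_0 = (550.7 + 30.73)/EI = 581.5/EI
A unit hogging moment at B produces rotation L₁/(3EI) + L₂/(3EI) = 4.067/EI.
Compatibility: M_B·(L₁+L₂)/(3EI) = θ_0, giving M_B = 143 kN·m (hogging).

M_B = 143 kN·m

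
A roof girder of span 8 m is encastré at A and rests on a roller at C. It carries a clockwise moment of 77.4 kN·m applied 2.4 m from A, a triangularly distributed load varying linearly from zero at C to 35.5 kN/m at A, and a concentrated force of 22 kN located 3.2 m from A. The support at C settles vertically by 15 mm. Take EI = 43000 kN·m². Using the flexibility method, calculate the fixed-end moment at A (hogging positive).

M_A = 233.7 kN·m

Choose R_C as the redundant. The primary structure is the cantilever fixed at A.
Downward deflection at the released point C due to the loads:
  clockwise couple 77.4 at a = 2.4: M₀a(2L − a)/(2EI) = 1263/EI
  triangular load, peak 35.5 at the fixed end: w₀L⁴/(30EI) = 4847/EI
  point load 22 at a = 3.2: Pa²(3L − a)/(6EI) = 781/EI
  δ_0 = 6891/EI
Tip deflection under a unit load at C: L³/(3EI) = 170.7/EI.
With EI = 43000 kN·m²: δ_0 = 0.16026 m and δ_{CC} = 0.003969 m/kN.
Compatibility — the beam at C must follow the support down by 0.015 m: δ_0 − R_C·δ_{CC} = 0.015, so R_C = (0.16026 − 0.015)/0.003969 = 36.6 kN.
Moment equilibrium about A: M_A = Σ(load moments about A) − R_C·L = 526.5 − 36.6×8 = 233.7 kN·m.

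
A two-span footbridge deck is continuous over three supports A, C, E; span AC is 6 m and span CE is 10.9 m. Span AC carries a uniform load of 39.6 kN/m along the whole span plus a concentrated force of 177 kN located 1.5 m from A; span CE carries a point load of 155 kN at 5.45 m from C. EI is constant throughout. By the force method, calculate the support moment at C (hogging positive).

M_C = 311.8 kN·m

Release continuity at C by inserting a hinge; the redundant is the internal moment M_C. The primary structure is two simply-supported spans AC and CE.
End slopes at the hinge C, treating each span as simply supported:
  span AC: UDL 39.6: wL³/(24EI) = 356.4/EI
  span AC: point load 177 at a = 1.5: Pab(L + a)/(6LEI) = 248.9/EI
  span CE: point load 155 at a = 5.45: Pab(L + b)/(6LEI) = 1151/EI
  relative rotation θ_0 = (605.3 + 1151)/EI = 1756/EI
A unit hogging moment at C produces rotation L₁/(3EI) + L₂/(3EI) = 5.633/EI.
Compatibility: M_C·(L₁+L₂)/(3EI) = θ_0, giving M_C = 311.8 kN·m (hogging).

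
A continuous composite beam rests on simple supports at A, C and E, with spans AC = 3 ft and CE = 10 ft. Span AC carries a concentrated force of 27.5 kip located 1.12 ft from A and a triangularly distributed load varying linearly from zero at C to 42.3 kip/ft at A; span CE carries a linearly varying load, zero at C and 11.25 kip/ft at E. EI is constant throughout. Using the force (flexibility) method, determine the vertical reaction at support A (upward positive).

R_A = 39.98 kip

Insert a hinge at C; M_C is the redundant, and each span becomes simply supported.
End slopes at the hinge C, treating each span as simply supported:
  span AC: point load 27.5 at a = 1.12: Pab(L + a)/(6LEI) = 13.25/EI
  span AC: triangular load, peak 42.3: 7w₀L³/(360EI) = 22.21/EI
  span CE: triangular load, peak 11.25: 7w₀L³/(360EI) = 218.8/EI
  relative rotation θ_0 = (35.46 + 218.8)/EI = 254.2/EI
A unit hogging moment at C produces rotation L₁/(3EI) + L₂/(3EI) = 4.333/EI.
Compatibility: M_C·(L₁+L₂)/(3EI) = θ_0, giving M_C = 58.66 kip·ft (hogging).
Span AC, ΣM about A with M_C applied at C: R_C^{AC}·3 = 94.25 + 58.66, so R_C^{AC} = 50.97 kip and R_A = 90.95 − 50.97 = 39.98 kip.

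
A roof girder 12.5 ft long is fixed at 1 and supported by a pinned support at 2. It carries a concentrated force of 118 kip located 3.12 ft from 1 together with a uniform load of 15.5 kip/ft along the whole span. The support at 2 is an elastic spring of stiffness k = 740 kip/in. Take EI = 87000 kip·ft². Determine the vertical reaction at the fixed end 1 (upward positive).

R_1 = 230.2 kip

Take the reaction at 2 as the redundant and release it; the primary structure is a cantilever fixed at 1.
Deflection at 2 on the released cantilever, summing each load's contribution:
  point load 118 at a = 3.12: Pa²(3L − a)/(6EI) = 6582/EI
  UDL 15.5: wL⁴/(8EI) = 47302/EI
  δ_0 = 53884/EI
Flexibility coefficient — unit upward force at 2: δ_{22} = L³/(3EI) = 651/EI.
With EI = 87000 kip·ft²: δ_0 = 0.61936 ft and δ_{22} = 0.007483 ft/kip.
Compatibility — the spring shortens by R_2/k under the reaction it provides: δ_0 − R_2·δ_{22} = R_2/k. With 1/k = 1/(740×12) ft/kip = 0.000113 ft/kip, R_2 = δ_0 / (δ_{22} + 1/k) = 0.61936 / (0.007483 + 0.000113) = 81.54 kip.
Vertical equilibrium: R_1 = ΣP − R_2 = 311.8 − 81.54 = 230.2 kip.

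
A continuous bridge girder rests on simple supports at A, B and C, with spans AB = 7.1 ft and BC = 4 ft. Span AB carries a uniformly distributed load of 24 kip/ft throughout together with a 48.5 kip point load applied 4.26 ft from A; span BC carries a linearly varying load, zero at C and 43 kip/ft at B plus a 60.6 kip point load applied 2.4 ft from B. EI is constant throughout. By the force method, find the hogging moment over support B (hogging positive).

M_B = 170.2 kip·ft

Release continuity at B by inserting a hinge; the redundant is the internal moment M_B. The primary structure is two simply-supported spans AB and BC.
Discontinuity in slope at B on the released structure — sum the simple-span end rotations:
  span AB: UDL 24: wL³/(24EI) = 357.9/EI
  span AB: point load 48.5 at a = 4.26: Pab(L + a)/(6LEI) = 156.5/EI
  span BC: triangular load, peak 43: w₀L³/(45EI) = 61.16/EI
  span BC: point load 60.6 at a = 2.4: Pab(L + b)/(6LEI) = 54.3/EI
  relative rotation θ_0 = (514.4 + 115.5)/EI = 629.8/EI
A unit hogging moment at B produces rotation L₁/(3EI) + L₂/(3EI) = 3.7/EI.
Compatibility: M_B·(L₁+L₂)/(3EI) = θ_0, giving M_B = 170.2 kip·ft (hogging).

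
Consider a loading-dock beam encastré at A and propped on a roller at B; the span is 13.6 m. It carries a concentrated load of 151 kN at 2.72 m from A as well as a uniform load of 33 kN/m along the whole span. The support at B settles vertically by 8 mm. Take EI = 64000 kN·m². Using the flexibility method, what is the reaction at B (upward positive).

Take the reaction at B as the redundant and release it; the primary structure is a cantilever fixed at A.
Free-end deflection of the primary structure under the applied loading (downward +):
  point load 151 at a = 2.72: Pa²(3L − a)/(6EI) = 7090/EI
  UDL 33: wL⁴/(8EI) = 141117/EI
  δ_0 = 148207/EI
Tip deflection under a unit load at B: L³/(3EI) = 838.5/EI.
With EI = 64000 kN·m²: δ_0 = 2.3157 m and δ_{BB} = 0.013101 m/kN.
Compatibility — the beam at B must follow the support down by 0.008 m: δ_0 − R_B·δ_{BB} = 0.008, so R_B = (2.3157 − 0.008)/0.013101 = 176.1 kN.

R_B = 176.1 kN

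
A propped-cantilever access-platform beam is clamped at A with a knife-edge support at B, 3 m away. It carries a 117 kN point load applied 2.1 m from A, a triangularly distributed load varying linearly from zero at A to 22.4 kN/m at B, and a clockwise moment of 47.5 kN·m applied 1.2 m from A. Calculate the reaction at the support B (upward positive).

R_B = 99.61 kN

Remove the prop at B; the released (primary) structure is a cantilever built in at A.
Free-end deflection of the primary structure under the applied loading (downward +):
  point load 117 at a = 2.1: Pa²(3L − a)/(6EI) = 593.4/EI
  triangular load, peak 22.4 at the free end: 11w₀L⁴/(120EI) = 166.3/EI
  clockwise couple 47.5 at a = 1.2: M₀a(2L − a)/(2EI) = 136.8/EI
  δ_0 = 896.5/EI
Flexibility coefficient — unit upward force at B: δ_{BB} = L³/(3EI) = 9/EI.
Compatibility at B: δ_0 − R_B·δ_{BB} = 0, so R_B = 896.5/9 = 99.61 kN.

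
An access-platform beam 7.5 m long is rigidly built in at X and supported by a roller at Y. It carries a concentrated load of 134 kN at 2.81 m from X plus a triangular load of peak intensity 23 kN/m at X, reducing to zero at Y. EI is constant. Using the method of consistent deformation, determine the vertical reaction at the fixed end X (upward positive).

R_X = 178.3 kN

Take the reaction at Y as the redundant and release it; the primary structure is a cantilever fixed at X.
Free-end deflection of the primary structure under the applied loading (downward +):
  point load 134 at a = 2.81: Pa²(3L − a)/(6EI) = 3472/EI
  triangular load, peak 23 at the fixed end: w₀L⁴/(30EI) = 2426/EI
  δ_0 = 5898/EI
Tip deflection under a unit load at Y: L³/(3EI) = 140.6/EI.
The prop prevents deflection at Y: R_Y = δ_0/δ_{YY} = 5898/140.6 = 41.94 kN.
Vertical equilibrium: R_X = ΣP − R_Y = 220.2 − 41.94 = 178.3 kN.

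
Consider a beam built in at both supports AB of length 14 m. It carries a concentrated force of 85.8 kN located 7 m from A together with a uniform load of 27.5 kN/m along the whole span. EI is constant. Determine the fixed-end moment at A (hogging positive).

M_A = 599.3 kN·m

Take the two fixed-end moments M_A, M_B as redundants; the released structure is the simple span AB.
Simple-span end rotations at A and B under the given loads:
  at A: point load 85.8 at a = 7: Pab(L + b)/(6LEI) = 1051/EI
  at B: point load 85.8 at a = 7: Pab(L + a)/(6LEI) = 1051/EI
  at A: UDL 27.5: wL³/(24EI) = 3144/EI
  at B: UDL 27.5: wL³/(24EI) = 3144/EI
  θ_A0 = 4195/EI,  θ_B0 = 4195/EI
Flexibility coefficients: a unit moment at one end gives L/(3EI) there and L/(6EI) at the far end, so f₁₁ = f₂₂ = 4.667/EI and f₁₂ = f₂₁ = 2.333/EI.
Compatibility — zero rotation at each built-in end:
  4.667 M_A + 2.333 M_B = 4195
  2.333 M_A + 4.667 M_B = 4195
Solving the pair gives M_A = 599.3 kN·m and M_B = 599.3 kN·m (hogging).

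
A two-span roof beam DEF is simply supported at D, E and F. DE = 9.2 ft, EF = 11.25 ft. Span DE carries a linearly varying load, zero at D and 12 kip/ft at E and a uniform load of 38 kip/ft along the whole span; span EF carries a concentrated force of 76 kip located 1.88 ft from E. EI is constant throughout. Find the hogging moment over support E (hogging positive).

M_E = 271.3 kip·ft

Take M_E as the redundant. Released structure: two simple spans DE and EF with a hinge at E.
Discontinuity in slope at E on the released structure — sum the simple-span end rotations:
  span DE: triangular load, peak 12: w₀L³/(45EI) = 207.7/EI
  span DE: UDL 38: wL³/(24EI) = 1233/EI
  span EF: point load 76 at a = 1.88: Pab(L + b)/(6LEI) = 409/EI
  relative rotation θ_0 = (1441 + 409)/EI = 1850/EI
A unit hogging moment at E produces rotation L₁/(3EI) + L₂/(3EI) = 6.817/EI.
Compatibility: M_E·(L₁+L₂)/(3EI) = θ_0, giving M_E = 271.3 kip·ft (hogging).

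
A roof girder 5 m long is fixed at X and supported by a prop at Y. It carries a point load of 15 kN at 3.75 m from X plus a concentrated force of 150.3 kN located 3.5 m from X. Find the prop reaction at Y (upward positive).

Take the reaction at Y as the redundant and release it; the primary structure is a cantilever fixed at X.
Free-end deflection of the primary structure under the applied loading (downward +):
  point load 15 at a = 3.75: Pa²(3L − a)/(6EI) = 395.5/EI
  point load 150.3 at a = 3.5: Pa²(3L − a)/(6EI) = 3529/EI
  δ_0 = 3924/EI
Tip deflection under a unit load at Y: L³/(3EI) = 41.67/EI.
Compatibility at Y: δ_0 − R_Y·δ_{YY} = 0, so R_Y = 3924/41.67 = 94.19 kN.

R_Y = 94.19 kN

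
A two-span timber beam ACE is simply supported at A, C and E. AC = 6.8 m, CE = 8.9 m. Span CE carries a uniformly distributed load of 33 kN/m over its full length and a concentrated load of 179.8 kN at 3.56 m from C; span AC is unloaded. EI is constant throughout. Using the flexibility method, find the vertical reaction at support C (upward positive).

Insert a hinge at C; M_C is the redundant, and each span becomes simply supported.
End slopes at the hinge C, treating each span as simply supported:
  span CE: UDL 33: wL³/(24EI) = 969.3/EI
  span CE: point load 179.8 at a = 3.56: Pab(L + b)/(6LEI) = 911.5/EI
  relative rotation θ_0 = (0 + 1881)/EI = 1881/EI
A unit hogging moment at C produces rotation L₁/(3EI) + L₂/(3EI) = 5.233/EI.
Slope continuity at C: θ_0 = M_C·5.233/EI, so M_C = 1881/5.233 = 359.4 kN·m (hogging).
Span AC, ΣM about A with M_C applied at C: R_C^{AC}·6.8 = 0 + 359.4, so R_C^{AC} = 52.85 kN and R_A = 0 − 52.85 = -52.85 kN.
Span CE, ΣM about E: R_C^{CE}·8.9 = 2267 + 359.4, so R_C^{CE} = 295.1 kN and R_E = 473.5 − 295.1 = 178.4 kN.
R_C = 52.85 + 295.1 = 348 kN.

R_C = 348 kN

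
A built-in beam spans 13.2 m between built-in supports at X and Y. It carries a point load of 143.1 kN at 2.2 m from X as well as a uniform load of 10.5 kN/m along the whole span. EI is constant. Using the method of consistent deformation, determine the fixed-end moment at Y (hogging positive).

M_Y = 196.2 kN·m

Take the two fixed-end moments M_X, M_Y as redundants; the released structure is the simple span XY.
End rotations of the released simple span under the applied load (×1/EI):
  at X: point load 143.1 at a = 2.2: Pab(L + b)/(6LEI) = 1058/EI
  at Y: point load 143.1 at a = 2.2: Pab(L + a)/(6LEI) = 673.4/EI
  at X: UDL 10.5: wL³/(24EI) = 1006/EI
  at Y: UDL 10.5: wL³/(24EI) = 1006/EI
  θ_X0 = 2064/EI,  θ_Y0 = 1680/EI
Flexibility coefficients: a unit moment at one end gives L/(3EI) there and L/(6EI) at the far end, so f₁₁ = f₂₂ = 4.4/EI and f₁₂ = f₂₁ = 2.2/EI.
Compatibility — zero rotation at each built-in end:
  4.4 M_X + 2.2 M_Y = 2064
  2.2 M_X + 4.4 M_Y = 1680
Solving the pair gives M_X = 371.1 kN·m and M_Y = 196.2 kN·m (hogging).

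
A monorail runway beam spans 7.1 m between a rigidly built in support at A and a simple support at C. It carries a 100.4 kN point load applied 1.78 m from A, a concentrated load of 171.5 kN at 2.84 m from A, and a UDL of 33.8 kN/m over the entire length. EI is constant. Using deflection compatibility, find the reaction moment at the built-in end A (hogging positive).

Release the roller at C. Primary structure: cantilever fixed at A.
Primary-structure tip deflection at C by superposition:
  point load 100.4 at a = 1.78: Pa²(3L − a)/(6EI) = 1035/EI
  point load 171.5 at a = 2.84: Pa²(3L − a)/(6EI) = 4256/EI
  UDL 33.8: wL⁴/(8EI) = 10736/EI
  δ_0 = 16027/EI
Flexibility coefficient — unit upward force at C: δ_{CC} = L³/(3EI) = 119.3/EI.
Compatibility at C: δ_0 − R_C·δ_{CC} = 0, so R_C = 16027/119.3 = 134.3 kN.
Moment equilibrium about A: M_A = Σ(load moments about A) − R_C·L = 1518 − 134.3×7.1 = 563.9 kN·m.

M_A = 563.9 kN·m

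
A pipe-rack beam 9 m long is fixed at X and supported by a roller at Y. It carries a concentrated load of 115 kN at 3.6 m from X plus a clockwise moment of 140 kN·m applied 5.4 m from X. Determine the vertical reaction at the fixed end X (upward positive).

R_X = 71.48 kN

Remove the prop at Y; the released (primary) structure is a cantilever built in at X.
Downward deflection at the released point Y due to the loads:
  point load 115 at a = 3.6: Pa²(3L − a)/(6EI) = 5813/EI
  clockwise couple 140 at a = 5.4: M₀a(2L − a)/(2EI) = 4763/EI
  δ_0 = 10575/EI
Flexibility coefficient — unit upward force at Y: δ_{YY} = L³/(3EI) = 243/EI.
The prop prevents deflection at Y: R_Y = δ_0/δ_{YY} = 10575/243 = 43.52 kN.
Vertical equilibrium: R_X = ΣP − R_Y = 115 − 43.52 = 71.48 kN.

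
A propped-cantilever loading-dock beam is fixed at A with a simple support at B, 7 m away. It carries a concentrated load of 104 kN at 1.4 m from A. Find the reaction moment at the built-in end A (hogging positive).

M_A = 104.8 kN·m

Take the reaction at B as the redundant and release it; the primary structure is a cantilever fixed at A.
Free-end deflection of the primary structure under the applied loading (downward +):
  point load 104 at a = 1.4: Pa²(3L − a)/(6EI) = 665.9/EI
Tip deflection under a unit load at B: L³/(3EI) = 114.3/EI.
Compatibility at B: δ_0 − R_B·δ_{BB} = 0, so R_B = 665.9/114.3 = 5.824 kN.
Moment equilibrium about A: M_A = Σ(load moments about A) − R_B·L = 145.6 − 5.824×7 = 104.8 kN·m.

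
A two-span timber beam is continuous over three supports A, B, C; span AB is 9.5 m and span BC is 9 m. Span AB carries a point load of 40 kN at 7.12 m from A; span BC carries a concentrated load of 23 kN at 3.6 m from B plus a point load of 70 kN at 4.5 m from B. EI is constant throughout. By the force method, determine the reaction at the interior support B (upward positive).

Release continuity at B by inserting a hinge; the redundant is the internal moment M_B. The primary structure is two simply-supported spans AB and BC.
End slopes at the hinge B, treating each span as simply supported:
  span AB: point load 40 at a = 7.12: Pab(L + a)/(6LEI) = 197.6/EI
  span BC: point load 23 at a = 3.6: Pab(L + b)/(6LEI) = 119.2/EI
  span BC: point load 70 at a = 4.5: Pab(L + b)/(6LEI) = 354.4/EI
  relative rotation θ_0 = (197.6 + 473.6)/EI = 671.2/EI
A unit hogging moment at B produces rotation L₁/(3EI) + L₂/(3EI) = 6.167/EI.
Compatibility: M_B·(L₁+L₂)/(3EI) = θ_0, giving M_B = 108.9 kN·m (hogging).
Span AB, ΣM about A with M_B applied at B: R_B^{AB}·9.5 = 284.8 + 108.9, so R_B^{AB} = 41.44 kN and R_A = 40 − 41.44 = -1.437 kN.
Span BC, ΣM about C: R_B^{BC}·9 = 439.2 + 108.9, so R_B^{BC} = 60.89 kN and R_C = 93 − 60.89 = 32.11 kN.
R_B = 41.44 + 60.89 = 102.3 kN.

R_B = 102.3 kN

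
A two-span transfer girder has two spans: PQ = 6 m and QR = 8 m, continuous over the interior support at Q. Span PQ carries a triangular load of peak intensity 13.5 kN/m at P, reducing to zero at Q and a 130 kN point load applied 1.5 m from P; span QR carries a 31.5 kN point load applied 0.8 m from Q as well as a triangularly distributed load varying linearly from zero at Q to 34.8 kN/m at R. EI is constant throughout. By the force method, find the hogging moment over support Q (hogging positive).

M_Q = 137.9 kN·m

Insert a hinge at Q; M_Q is the redundant, and each span becomes simply supported.
End slopes at the hinge Q, treating each span as simply supported:
  span PQ: triangular load, peak 13.5: 7w₀L³/(360EI) = 56.7/EI
  span PQ: point load 130 at a = 1.5: Pab(L + a)/(6LEI) = 182.8/EI
  span QR: point load 31.5 at a = 0.8: Pab(L + b)/(6LEI) = 57.46/EI
  span QR: triangular load, peak 34.8: 7w₀L³/(360EI) = 346.5/EI
  relative rotation θ_0 = (239.5 + 403.9)/EI = 643.4/EI
A unit hogging moment at Q produces rotation L₁/(3EI) + L₂/(3EI) = 4.667/EI.
Slope continuity at Q: θ_0 = M_Q·4.667/EI, so M_Q = 643.4/4.667 = 137.9 kN·m (hogging).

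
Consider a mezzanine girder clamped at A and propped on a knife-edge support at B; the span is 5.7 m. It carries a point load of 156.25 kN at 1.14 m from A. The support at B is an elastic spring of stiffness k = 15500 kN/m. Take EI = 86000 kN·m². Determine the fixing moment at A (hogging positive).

Remove the prop at B; the released (primary) structure is a cantilever built in at A.
Primary-structure tip deflection at B by superposition:
  point load 156.25 at a = 1.14: Pa²(3L − a)/(6EI) = 540.1/EI
Flexibility coefficient — unit upward force at B: δ_{BB} = L³/(3EI) = 61.73/EI.
With EI = 86000 kN·m²: δ_0 = 0.006281 m and δ_{BB} = 0.000718 m/kN.
Compatibility — the spring shortens by R_B/k under the reaction it provides: δ_0 − R_B·δ_{BB} = R_B/k. With 1/k = 0.000065 m/kN, R_B = δ_0 / (δ_{BB} + 1/k) = 0.006281 / (0.000718 + 0.000065) = 8.028 kN.
Moment equilibrium about A: M_A = Σ(load moments about A) − R_B·L = 178.1 − 8.028×5.7 = 132.4 kN·m.

M_A = 132.4 kN·m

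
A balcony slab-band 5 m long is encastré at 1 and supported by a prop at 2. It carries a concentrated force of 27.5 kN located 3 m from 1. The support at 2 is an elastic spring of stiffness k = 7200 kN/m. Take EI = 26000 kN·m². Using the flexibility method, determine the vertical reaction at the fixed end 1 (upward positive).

Release the roller at 2. Primary structure: cantilever fixed at 1.
Free-end deflection of the primary structure under the applied loading (downward +):
  point load 27.5 at a = 3: Pa²(3L − a)/(6EI) = 495/EI
Flexibility coefficient — unit upward force at 2: δ_{22} = L³/(3EI) = 41.67/EI.
With EI = 26000 kN·m²: δ_0 = 0.019038 m and δ_{22} = 0.001603 m/kN.
Compatibility — the spring shortens by R_2/k under the reaction it provides: δ_0 − R_2·δ_{22} = R_2/k. With 1/k = 0.000139 m/kN, R_2 = δ_0 / (δ_{22} + 1/k) = 0.019038 / (0.001603 + 0.000139) = 10.93 kN.
Vertical equilibrium: R_1 = ΣP − R_2 = 27.5 − 10.93 = 16.57 kN.

R_1 = 16.57 kN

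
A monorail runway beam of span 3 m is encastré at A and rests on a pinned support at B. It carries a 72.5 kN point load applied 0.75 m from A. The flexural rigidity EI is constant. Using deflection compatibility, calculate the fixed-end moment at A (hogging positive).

M_A = 35.68 kN·m

Release the roller at B. Primary structure: cantilever fixed at A.
Deflection at B on the released cantilever, summing each load's contribution:
  point load 72.5 at a = 0.75: Pa²(3L − a)/(6EI) = 56.07/EI
Flexibility coefficient — unit upward force at B: δ_{BB} = L³/(3EI) = 9/EI.
The prop prevents deflection at B: R_B = δ_0/δ_{BB} = 56.07/9 = 6.23 kN.
Moment equilibrium about A: M_A = Σ(load moments about A) − R_B·L = 54.38 − 6.23×3 = 35.68 kN·m.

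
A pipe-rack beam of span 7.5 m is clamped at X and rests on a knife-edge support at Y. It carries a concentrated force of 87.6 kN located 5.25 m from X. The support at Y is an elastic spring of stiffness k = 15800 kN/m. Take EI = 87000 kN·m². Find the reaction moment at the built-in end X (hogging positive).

Choose R_Y as the redundant. The primary structure is the cantilever fixed at X.
Free-end deflection of the primary structure under the applied loading (downward +):
  point load 87.6 at a = 5.25: Pa²(3L − a)/(6EI) = 6942/EI
Flexibility coefficient — unit upward force at Y: δ_{YY} = L³/(3EI) = 140.6/EI.
With EI = 87000 kN·m²: δ_0 = 0.079789 m and δ_{YY} = 0.001616 m/kN.
Compatibility — the spring shortens by R_Y/k under the reaction it provides: δ_0 − R_Y·δ_{YY} = R_Y/k. With 1/k = 0.000063 m/kN, R_Y = δ_0 / (δ_{YY} + 1/k) = 0.079789 / (0.001616 + 0.000063) = 47.5 kN.
Moment equilibrium about X: M_X = Σ(load moments about X) − R_Y·L = 459.9 − 47.5×7.5 = 103.6 kN·m.

M_X = 103.6 kN·m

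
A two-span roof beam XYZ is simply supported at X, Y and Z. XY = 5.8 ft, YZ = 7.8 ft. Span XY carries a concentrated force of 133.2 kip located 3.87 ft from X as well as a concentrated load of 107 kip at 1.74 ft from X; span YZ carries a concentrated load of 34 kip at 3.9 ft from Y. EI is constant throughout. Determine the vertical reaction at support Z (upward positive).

R_Z = 0.8939 kip

Release continuity at Y by inserting a hinge; the redundant is the internal moment M_Y. The primary structure is two simply-supported spans XY and YZ.
End slopes at the hinge Y, treating each span as simply supported:
  span XY: point load 133.2 at a = 3.87: Pab(L + a)/(6LEI) = 276.5/EI
  span XY: point load 107 at a = 1.74: Pab(L + a)/(6LEI) = 163.8/EI
  span YZ: point load 34 at a = 3.9: Pab(L + b)/(6LEI) = 129.3/EI
  relative rotation θ_0 = (440.2 + 129.3)/EI = 569.5/EI
A unit hogging moment at Y produces rotation L₁/(3EI) + L₂/(3EI) = 4.533/EI.
Slope continuity at Y: θ_0 = M_Y·4.533/EI, so M_Y = 569.5/4.533 = 125.6 kip·ft (hogging).
Span YZ, ΣM about Z: R_Y^{YZ}·7.8 = 132.6 + 125.6, so R_Y^{YZ} = 33.11 kip and R_Z = 34 − 33.11 = 0.8939 kip.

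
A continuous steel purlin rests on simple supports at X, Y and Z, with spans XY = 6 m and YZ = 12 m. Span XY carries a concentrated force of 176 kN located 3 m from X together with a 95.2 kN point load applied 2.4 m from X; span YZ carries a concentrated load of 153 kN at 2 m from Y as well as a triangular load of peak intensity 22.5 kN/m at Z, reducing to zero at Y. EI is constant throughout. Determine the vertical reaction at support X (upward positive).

Insert a hinge at Y; M_Y is the redundant, and each span becomes simply supported.
Discontinuity in slope at Y on the released structure — sum the simple-span end rotations:
  span XY: point load 176 at a = 3: Pab(L + a)/(6LEI) = 396/EI
  span XY: point load 95.2 at a = 2.4: Pab(L + a)/(6LEI) = 191.9/EI
  span YZ: point load 153 at a = 2: Pab(L + b)/(6LEI) = 935/EI
  span YZ: triangular load, peak 22.5: 7w₀L³/(360EI) = 756/EI
  relative rotation θ_0 = (587.9 + 1691)/EI = 2279/EI
A unit hogging moment at Y produces rotation L₁/(3EI) + L₂/(3EI) = 6/EI.
Compatibility: M_Y·(L₁+L₂)/(3EI) = θ_0, giving M_Y = 379.8 kN·m (hogging).
Span XY, ΣM about X with M_Y applied at Y: R_Y^{XY}·6 = 756.5 + 379.8, so R_Y^{XY} = 189.4 kN and R_X = 271.2 − 189.4 = 81.82 kN.

R_X = 81.82 kN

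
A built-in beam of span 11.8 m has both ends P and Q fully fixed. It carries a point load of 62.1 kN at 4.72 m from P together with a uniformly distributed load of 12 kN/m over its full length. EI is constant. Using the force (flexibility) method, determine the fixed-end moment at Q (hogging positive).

Release both end moments; the primary structure is a simply-supported span PQ with redundants M_P and M_Q.
Simple-span end rotations at P and Q under the given loads:
  at P: point load 62.1 at a = 4.72: Pab(L + b)/(6LEI) = 553.4/EI
  at Q: point load 62.1 at a = 4.72: Pab(L + a)/(6LEI) = 484.2/EI
  at P: UDL 12: wL³/(24EI) = 821.5/EI
  at Q: UDL 12: wL³/(24EI) = 821.5/EI
  θ_P0 = 1375/EI,  θ_Q0 = 1306/EI
Flexibility coefficients: a unit moment at one end gives L/(3EI) there and L/(6EI) at the far end, so f₁₁ = f₂₂ = 3.933/EI and f₁₂ = f₂₁ = 1.967/EI.
Compatibility — zero rotation at each built-in end:
  3.933 M_P + 1.967 M_Q = 1375
  1.967 M_P + 3.933 M_Q = 1306
Solving the pair gives M_P = 244.8 kN·m and M_Q = 209.6 kN·m (hogging).

M_Q = 209.6 kN·m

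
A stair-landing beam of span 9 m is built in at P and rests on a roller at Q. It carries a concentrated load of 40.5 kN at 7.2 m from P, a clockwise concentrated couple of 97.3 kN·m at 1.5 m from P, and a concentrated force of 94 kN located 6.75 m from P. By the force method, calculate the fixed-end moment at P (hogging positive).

M_P = 186.8 kN·m

Choose R_Q as the redundant. The primary structure is the cantilever fixed at P.
Free-end deflection of the primary structure under the applied loading (downward +):
  point load 40.5 at a = 7.2: Pa²(3L − a)/(6EI) = 6928/EI
  clockwise couple 97.3 at a = 1.5: M₀a(2L − a)/(2EI) = 1204/EI
  point load 94 at a = 6.75: Pa²(3L − a)/(6EI) = 14455/EI
  δ_0 = 22587/EI
Flexibility coefficient — unit upward force at Q: δ_{QQ} = L³/(3EI) = 243/EI.
Compatibility at Q: δ_0 − R_Q·δ_{QQ} = 0, so R_Q = 22587/243 = 92.95 kN.
Moment equilibrium about P: M_P = Σ(load moments about P) − R_Q·L = 1023 − 92.95×9 = 186.8 kN·m.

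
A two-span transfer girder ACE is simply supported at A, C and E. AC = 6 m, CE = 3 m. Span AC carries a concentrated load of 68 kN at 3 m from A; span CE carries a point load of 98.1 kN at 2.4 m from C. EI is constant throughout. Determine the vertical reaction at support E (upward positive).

R_E = 58.34 kN

Take M_C as the redundant. Released structure: two simple spans AC and CE with a hinge at C.
Discontinuity in slope at C on the released structure — sum the simple-span end rotations:
  span AC: point load 68 at a = 3: Pab(L + a)/(6LEI) = 153/EI
  span CE: point load 98.1 at a = 2.4: Pab(L + b)/(6LEI) = 28.25/EI
  relative rotation θ_0 = (153 + 28.25)/EI = 181.3/EI
A unit hogging moment at C produces rotation L₁/(3EI) + L₂/(3EI) = 3/EI.
Slope continuity at C: θ_0 = M_C·3/EI, so M_C = 181.3/3 = 60.42 kN·m (hogging).
Span CE, ΣM about E: R_C^{CE}·3 = 58.86 + 60.42, so R_C^{CE} = 39.76 kN and R_E = 98.1 − 39.76 = 58.34 kN.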